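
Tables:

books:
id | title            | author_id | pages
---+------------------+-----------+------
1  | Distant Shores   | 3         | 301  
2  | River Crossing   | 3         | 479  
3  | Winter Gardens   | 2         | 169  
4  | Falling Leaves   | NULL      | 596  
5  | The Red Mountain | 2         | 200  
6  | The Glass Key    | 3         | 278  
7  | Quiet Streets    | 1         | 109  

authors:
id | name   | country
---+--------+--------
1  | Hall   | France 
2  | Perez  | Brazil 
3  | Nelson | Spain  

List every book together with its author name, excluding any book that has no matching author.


INNER JOIN keeps only books rows whose author_id matches an id in authors. Walk through each book:
  - book 1 (Distant Shores): author_id=3 -> matches Nelson
  - book 2 (River Crossing): author_id=3 -> matches Nelson
  - book 3 (Winter Gardens): author_id=2 -> matches Perez
  - book 4 (Falling Leaves): author_id=NULL, no match -> dropped
  - book 5 (The Red Mountain): author_id=2 -> matches Perez
  - book 6 (The Glass Key): author_id=3 -> matches Nelson
  - book 7 (Quiet Streets): author_id=1 -> matches Hall
So 1 of 7 rows is dropped.

SQL:
SELECT a.title, b.name AS author
FROM books a
INNER JOIN authors b ON a.author_id = b.id

Result:
title            | author
-----------------+-------
Distant Shores   | Nelson
River Crossing   | Nelson
Winter Gardens   | Perez 
The Red Mountain | Perez 
The Glass Key    | Nelson
Quiet Streets    | Hall  


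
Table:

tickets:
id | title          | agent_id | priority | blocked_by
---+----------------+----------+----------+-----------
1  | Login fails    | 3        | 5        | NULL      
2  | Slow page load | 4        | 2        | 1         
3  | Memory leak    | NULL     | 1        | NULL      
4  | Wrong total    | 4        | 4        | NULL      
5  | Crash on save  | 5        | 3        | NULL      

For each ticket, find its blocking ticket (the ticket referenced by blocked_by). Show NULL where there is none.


This is a self-join: tickets is joined to a second copy of itself, matching each row's blocked_by to another row's id. Use LEFT JOIN so rows with blocked_by=NULL are kept.
  - ticket 1 (Login fails): blocked_by=NULL -> NULL
  - ticket 2 (Slow page load): blocked_by=1 -> Login fails
  - ticket 3 (Memory leak): blocked_by=NULL -> NULL
  - ticket 4 (Wrong total): blocked_by=NULL -> NULL
  - ticket 5 (Crash on save): blocked_by=NULL -> NULL

SQL:
SELECT a.title AS item, b.title AS blocked_by
FROM tickets a
LEFT JOIN tickets b ON a.blocked_by = b.id

Result:
item           | blocked_by 
---------------+------------
Login fails    | NULL       
Slow page load | Login fails
Memory leak    | NULL       
Wrong total    | NULL       
Crash on save  | NULL       


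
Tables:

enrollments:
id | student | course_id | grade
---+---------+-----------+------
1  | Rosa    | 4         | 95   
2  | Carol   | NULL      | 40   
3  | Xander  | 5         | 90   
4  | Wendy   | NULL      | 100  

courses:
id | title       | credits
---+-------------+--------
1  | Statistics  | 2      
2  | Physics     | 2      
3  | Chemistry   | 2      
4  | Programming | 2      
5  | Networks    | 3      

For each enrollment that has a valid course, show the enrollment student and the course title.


INNER JOIN keeps only enrollments rows whose course_id matches an id in courses. Walk through each enrollment:
  - enrollment 1 (Rosa): course_id=4 -> matches Programming
  - enrollment 2 (Carol): course_id=NULL, no match -> dropped
  - enrollment 3 (Xander): course_id=5 -> matches Networks
  - enrollment 4 (Wendy): course_id=NULL, no match -> dropped
So 2 of 4 rows are dropped.

SQL:
SELECT a.student, b.title AS course
FROM enrollments a
INNER JOIN courses b ON a.course_id = b.id

Result:
student | course     
--------+------------
Rosa    | Programming
Xander  | Networks   


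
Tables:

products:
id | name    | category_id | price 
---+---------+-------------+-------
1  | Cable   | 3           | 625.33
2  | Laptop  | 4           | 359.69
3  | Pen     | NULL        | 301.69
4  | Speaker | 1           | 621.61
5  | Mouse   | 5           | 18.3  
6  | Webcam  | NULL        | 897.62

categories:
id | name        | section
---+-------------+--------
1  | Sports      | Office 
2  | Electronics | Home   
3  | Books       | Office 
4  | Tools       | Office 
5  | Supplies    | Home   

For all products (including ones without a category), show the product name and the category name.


LEFT JOIN keeps every row from products (the left table); where category_id has no match in categories, the category columns become NULL. Walk through each product:
  - product 1 (Cable): category_id=3 -> matches Books
  - product 2 (Laptop): category_id=4 -> matches Tools
  - product 3 (Pen): category_id=NULL, no match -> kept with NULL
  - product 4 (Speaker): category_id=1 -> matches Sports
  - product 5 (Mouse): category_id=5 -> matches Supplies
  - product 6 (Webcam): category_id=NULL, no match -> kept with NULL
All 6 rows appear; 2 have NULL category.

SQL:
SELECT a.name, b.name AS category
FROM products a
LEFT JOIN categories b ON a.category_id = b.id

Result:
name    | category
--------+---------
Cable   | Books   
Laptop  | Tools   
Pen     | NULL    
Speaker | Sports  
Mouse   | Supplies
Webcam  | NULL    


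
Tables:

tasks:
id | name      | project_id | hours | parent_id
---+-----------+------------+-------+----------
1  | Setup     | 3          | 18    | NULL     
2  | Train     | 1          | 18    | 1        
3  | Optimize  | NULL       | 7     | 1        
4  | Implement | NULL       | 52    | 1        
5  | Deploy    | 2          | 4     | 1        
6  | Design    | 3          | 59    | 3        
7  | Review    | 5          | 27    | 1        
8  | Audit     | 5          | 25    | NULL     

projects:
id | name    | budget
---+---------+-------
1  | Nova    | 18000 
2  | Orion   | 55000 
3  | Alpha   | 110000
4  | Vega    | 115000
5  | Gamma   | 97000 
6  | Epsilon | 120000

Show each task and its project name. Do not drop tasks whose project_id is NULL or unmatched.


LEFT JOIN keeps every row from tasks (the left table); where project_id has no match in projects, the project columns become NULL. Walk through each task:
  - task 1 (Setup): project_id=3 -> matches Alpha
  - task 2 (Train): project_id=1 -> matches Nova
  - task 3 (Optimize): project_id=NULL, no match -> kept with NULL
  - task 4 (Implement): project_id=NULL, no match -> kept with NULL
  - task 5 (Deploy): project_id=2 -> matches Orion
  - task 6 (Design): project_id=3 -> matches Alpha
  - task 7 (Review): project_id=5 -> matches Gamma
  - task 8 (Audit): project_id=5 -> matches Gamma
All 8 rows appear; 2 have NULL project.

SQL:
SELECT a.name, b.name AS project
FROM tasks a
LEFT JOIN projects b ON a.project_id = b.id

Result:
name      | project
----------+--------
Setup     | Alpha  
Train     | Nova   
Optimize  | NULL   
Implement | NULL   
Deploy    | Orion  
Design    | Alpha  
Review    | Gamma  
Audit     | Gamma  


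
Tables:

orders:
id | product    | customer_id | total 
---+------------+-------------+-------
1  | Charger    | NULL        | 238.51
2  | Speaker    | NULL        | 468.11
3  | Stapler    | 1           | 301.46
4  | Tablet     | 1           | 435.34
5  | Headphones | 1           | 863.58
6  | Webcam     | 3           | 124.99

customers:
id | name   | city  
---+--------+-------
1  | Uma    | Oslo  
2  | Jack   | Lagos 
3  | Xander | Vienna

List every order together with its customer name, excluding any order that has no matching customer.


INNER JOIN keeps only orders rows whose customer_id matches an id in customers. Walk through each order:
  - order 1 (Charger): customer_id=NULL, no match -> dropped
  - order 2 (Speaker): customer_id=NULL, no match -> dropped
  - order 3 (Stapler): customer_id=1 -> matches Uma
  - order 4 (Tablet): customer_id=1 -> matches Uma
  - order 5 (Headphones): customer_id=1 -> matches Uma
  - order 6 (Webcam): customer_id=3 -> matches Xander
So 2 of 6 rows are dropped.

SQL:
SELECT a.product, b.name AS customer
FROM orders a
INNER JOIN customers b ON a.customer_id = b.id

Result:
product    | customer
-----------+---------
Stapler    | Uma     
Tablet     | Uma     
Headphones | Uma     
Webcam     | Xander  


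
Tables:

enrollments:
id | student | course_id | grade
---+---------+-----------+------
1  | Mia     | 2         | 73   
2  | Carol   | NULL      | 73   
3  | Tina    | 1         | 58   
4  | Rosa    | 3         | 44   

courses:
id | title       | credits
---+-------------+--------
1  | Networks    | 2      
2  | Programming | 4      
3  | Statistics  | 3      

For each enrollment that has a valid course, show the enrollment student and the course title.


INNER JOIN keeps only enrollments rows whose course_id matches an id in courses. Walk through each enrollment:
  - enrollment 1 (Mia): course_id=2 -> matches Programming
  - enrollment 2 (Carol): course_id=NULL, no match -> dropped
  - enrollment 3 (Tina): course_id=1 -> matches Networks
  - enrollment 4 (Rosa): course_id=3 -> matches Statistics
So 1 of 4 rows is dropped.

SQL:
SELECT a.student, b.title AS course
FROM enrollments a
INNER JOIN courses b ON a.course_id = b.id

Result:
student | course     
--------+------------
Mia     | Programming
Tina    | Networks   
Rosa    | Statistics 


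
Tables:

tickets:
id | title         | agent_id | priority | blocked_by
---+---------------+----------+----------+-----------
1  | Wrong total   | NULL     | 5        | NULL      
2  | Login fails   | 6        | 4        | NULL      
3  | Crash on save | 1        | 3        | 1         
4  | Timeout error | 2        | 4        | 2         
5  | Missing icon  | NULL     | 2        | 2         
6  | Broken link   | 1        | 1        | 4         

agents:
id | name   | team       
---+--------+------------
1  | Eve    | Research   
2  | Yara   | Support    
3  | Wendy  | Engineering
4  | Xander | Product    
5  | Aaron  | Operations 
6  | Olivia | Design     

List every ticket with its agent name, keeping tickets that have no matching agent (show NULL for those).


LEFT JOIN keeps every row from tickets (the left table); where agent_id has no match in agents, the agent columns become NULL. Walk through each ticket:
  - ticket 1 (Wrong total): agent_id=NULL, no match -> kept with NULL
  - ticket 2 (Login fails): agent_id=6 -> matches Olivia
  - ticket 3 (Crash on save): agent_id=1 -> matches Eve
  - ticket 4 (Timeout error): agent_id=2 -> matches Yara
  - ticket 5 (Missing icon): agent_id=NULL, no match -> kept with NULL
  - ticket 6 (Broken link): agent_id=1 -> matches Eve
All 6 rows appear; 2 have NULL agent.

SQL:
SELECT a.title, b.name AS agent
FROM tickets a
LEFT JOIN agents b ON a.agent_id = b.id

Result:
title         | agent 
--------------+-------
Wrong total   | NULL  
Login fails   | Olivia
Crash on save | Eve   
Timeout error | Yara  
Missing icon  | NULL  
Broken link   | Eve   


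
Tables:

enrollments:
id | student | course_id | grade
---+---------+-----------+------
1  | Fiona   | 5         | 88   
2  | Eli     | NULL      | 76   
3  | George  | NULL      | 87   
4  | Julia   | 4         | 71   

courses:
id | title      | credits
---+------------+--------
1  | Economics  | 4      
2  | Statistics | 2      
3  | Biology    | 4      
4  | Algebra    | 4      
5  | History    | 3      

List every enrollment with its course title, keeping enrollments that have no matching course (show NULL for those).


LEFT JOIN keeps every row from enrollments (the left table); where course_id has no match in courses, the course columns become NULL. Walk through each enrollment:
  - enrollment 1 (Fiona): course_id=5 -> matches History
  - enrollment 2 (Eli): course_id=NULL, no match -> kept with NULL
  - enrollment 3 (George): course_id=NULL, no match -> kept with NULL
  - enrollment 4 (Julia): course_id=4 -> matches Algebra
All 4 rows appear; 2 have NULL course.

SQL:
SELECT a.student, b.title AS course
FROM enrollments a
LEFT JOIN courses b ON a.course_id = b.id

Result:
student | course 
--------+--------
Fiona   | History
Eli     | NULL   
George  | NULL   
Julia   | Algebra


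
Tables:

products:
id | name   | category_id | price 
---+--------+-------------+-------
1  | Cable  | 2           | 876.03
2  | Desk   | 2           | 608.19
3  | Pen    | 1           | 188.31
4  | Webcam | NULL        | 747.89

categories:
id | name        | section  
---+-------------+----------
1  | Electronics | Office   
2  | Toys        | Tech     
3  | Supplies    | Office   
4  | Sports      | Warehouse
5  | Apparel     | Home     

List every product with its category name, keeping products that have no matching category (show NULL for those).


LEFT JOIN keeps every row from products (the left table); where category_id has no match in categories, the category columns become NULL. Walk through each product:
  - product 1 (Cable): category_id=2 -> matches Toys
  - product 2 (Desk): category_id=2 -> matches Toys
  - product 3 (Pen): category_id=1 -> matches Electronics
  - product 4 (Webcam): category_id=NULL, no match -> kept with NULL
All 4 rows appear; 1 has NULL category.

SQL:
SELECT a.name, b.name AS category
FROM products a
LEFT JOIN categories b ON a.category_id = b.id

Result:
name   | category   
-------+------------
Cable  | Toys       
Desk   | Toys       
Pen    | Electronics
Webcam | NULL       


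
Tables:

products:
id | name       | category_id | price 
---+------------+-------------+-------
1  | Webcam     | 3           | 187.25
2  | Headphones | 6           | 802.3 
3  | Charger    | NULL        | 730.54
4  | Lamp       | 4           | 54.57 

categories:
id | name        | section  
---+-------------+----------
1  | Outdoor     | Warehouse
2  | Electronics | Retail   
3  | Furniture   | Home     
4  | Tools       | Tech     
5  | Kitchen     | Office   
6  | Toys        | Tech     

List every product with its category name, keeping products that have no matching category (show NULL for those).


LEFT JOIN keeps every row from products (the left table); where category_id has no match in categories, the category columns become NULL. Walk through each product:
  - product 1 (Webcam): category_id=3 -> matches Furniture
  - product 2 (Headphones): category_id=6 -> matches Toys
  - product 3 (Charger): category_id=NULL, no match -> kept with NULL
  - product 4 (Lamp): category_id=4 -> matches Tools
All 4 rows appear; 1 has NULL category.

SQL:
SELECT a.name, b.name AS category
FROM products a
LEFT JOIN categories b ON a.category_id = b.id

Result:
name       | category 
-----------+----------
Webcam     | Furniture
Headphones | Toys     
Charger    | NULL     
Lamp       | Tools    


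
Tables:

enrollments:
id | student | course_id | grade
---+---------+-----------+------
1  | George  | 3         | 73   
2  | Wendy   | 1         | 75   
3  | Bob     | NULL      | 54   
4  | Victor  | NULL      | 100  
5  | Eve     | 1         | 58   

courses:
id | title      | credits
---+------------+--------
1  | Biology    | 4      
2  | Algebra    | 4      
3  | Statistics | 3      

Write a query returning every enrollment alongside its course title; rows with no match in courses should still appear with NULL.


LEFT JOIN keeps every row from enrollments (the left table); where course_id has no match in courses, the course columns become NULL. Walk through each enrollment:
  - enrollment 1 (George): course_id=3 -> matches Statistics
  - enrollment 2 (Wendy): course_id=1 -> matches Biology
  - enrollment 3 (Bob): course_id=NULL, no match -> kept with NULL
  - enrollment 4 (Victor): course_id=NULL, no match -> kept with NULL
  - enrollment 5 (Eve): course_id=1 -> matches Biology
All 5 rows appear; 2 have NULL course.

SQL:
SELECT a.student, b.title AS course
FROM enrollments a
LEFT JOIN courses b ON a.course_id = b.id

Result:
student | course    
--------+-----------
George  | Statistics
Wendy   | Biology   
Bob     | NULL      
Victor  | NULL      
Eve     | Biology   


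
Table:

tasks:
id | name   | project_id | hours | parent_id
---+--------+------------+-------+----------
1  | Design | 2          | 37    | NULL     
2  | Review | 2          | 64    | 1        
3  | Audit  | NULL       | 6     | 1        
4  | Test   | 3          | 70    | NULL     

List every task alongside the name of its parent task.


This is a self-join: tasks is joined to a second copy of itself, matching each row's parent_id to another row's id. Use LEFT JOIN so rows with parent_id=NULL are kept.
  - task 1 (Design): parent_id=NULL -> NULL
  - task 2 (Review): parent_id=1 -> Design
  - task 3 (Audit): parent_id=1 -> Design
  - task 4 (Test): parent_id=NULL -> NULL

SQL:
SELECT a.name AS item, b.name AS parent
FROM tasks a
LEFT JOIN tasks b ON a.parent_id = b.id

Result:
item   | parent
-------+-------
Design | NULL  
Review | Design
Audit  | Design
Test   | NULL  


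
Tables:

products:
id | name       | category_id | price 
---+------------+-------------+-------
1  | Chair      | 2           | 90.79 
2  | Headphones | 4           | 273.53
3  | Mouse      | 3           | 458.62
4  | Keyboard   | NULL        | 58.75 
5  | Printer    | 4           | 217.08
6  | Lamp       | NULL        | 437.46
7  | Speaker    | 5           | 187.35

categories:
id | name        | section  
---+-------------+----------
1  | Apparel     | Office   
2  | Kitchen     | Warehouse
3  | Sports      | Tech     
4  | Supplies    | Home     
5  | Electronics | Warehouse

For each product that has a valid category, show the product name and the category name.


INNER JOIN keeps only products rows whose category_id matches an id in categories. Walk through each product:
  - product 1 (Chair): category_id=2 -> matches Kitchen
  - product 2 (Headphones): category_id=4 -> matches Supplies
  - product 3 (Mouse): category_id=3 -> matches Sports
  - product 4 (Keyboard): category_id=NULL, no match -> dropped
  - product 5 (Printer): category_id=4 -> matches Supplies
  - product 6 (Lamp): category_id=NULL, no match -> dropped
  - product 7 (Speaker): category_id=5 -> matches Electronics
So 2 of 7 rows are dropped.

SQL:
SELECT a.name, b.name AS category
FROM products a
INNER JOIN categories b ON a.category_id = b.id

Result:
name       | category   
-----------+------------
Chair      | Kitchen    
Headphones | Supplies   
Mouse      | Sports     
Printer    | Supplies   
Speaker    | Electronics


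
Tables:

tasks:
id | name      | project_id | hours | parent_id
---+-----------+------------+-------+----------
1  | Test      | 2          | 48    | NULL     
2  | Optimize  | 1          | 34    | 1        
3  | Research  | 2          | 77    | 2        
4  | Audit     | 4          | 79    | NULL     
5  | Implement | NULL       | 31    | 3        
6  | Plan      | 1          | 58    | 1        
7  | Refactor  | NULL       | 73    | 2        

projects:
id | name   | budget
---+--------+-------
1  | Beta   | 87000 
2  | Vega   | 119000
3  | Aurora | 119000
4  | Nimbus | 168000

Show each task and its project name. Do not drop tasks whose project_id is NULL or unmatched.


LEFT JOIN keeps every row from tasks (the left table); where project_id has no match in projects, the project columns become NULL. Walk through each task:
  - task 1 (Test): project_id=2 -> matches Vega
  - task 2 (Optimize): project_id=1 -> matches Beta
  - task 3 (Research): project_id=2 -> matches Vega
  - task 4 (Audit): project_id=4 -> matches Nimbus
  - task 5 (Implement): project_id=NULL, no match -> kept with NULL
  - task 6 (Plan): project_id=1 -> matches Beta
  - task 7 (Refactor): project_id=NULL, no match -> kept with NULL
All 7 rows appear; 2 have NULL project.

SQL:
SELECT a.name, b.name AS project
FROM tasks a
LEFT JOIN projects b ON a.project_id = b.id

Result:
name      | project
----------+--------
Test      | Vega   
Optimize  | Beta   
Research  | Vega   
Audit     | Nimbus 
Implement | NULL   
Plan      | Beta   
Refactor  | NULL   


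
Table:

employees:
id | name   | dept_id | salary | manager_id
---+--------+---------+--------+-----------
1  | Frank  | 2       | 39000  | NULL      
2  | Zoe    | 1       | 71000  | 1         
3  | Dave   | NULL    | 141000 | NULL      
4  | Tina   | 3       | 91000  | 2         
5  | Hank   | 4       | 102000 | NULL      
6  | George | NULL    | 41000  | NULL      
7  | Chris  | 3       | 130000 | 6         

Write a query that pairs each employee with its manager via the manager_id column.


This is a self-join: employees is joined to a second copy of itself, matching each row's manager_id to another row's id. Use LEFT JOIN so rows with manager_id=NULL are kept.
  - employee 1 (Frank): manager_id=NULL -> NULL
  - employee 2 (Zoe): manager_id=1 -> Frank
  - employee 3 (Dave): manager_id=NULL -> NULL
  - employee 4 (Tina): manager_id=2 -> Zoe
  - employee 5 (Hank): manager_id=NULL -> NULL
  - employee 6 (George): manager_id=NULL -> NULL
  - employee 7 (Chris): manager_id=6 -> George

SQL:
SELECT a.name AS item, b.name AS manager
FROM employees a
LEFT JOIN employees b ON a.manager_id = b.id

Result:
item   | manager
-------+--------
Frank  | NULL   
Zoe    | Frank  
Dave   | NULL   
Tina   | Zoe    
Hank   | NULL   
George | NULL   
Chris  | George 


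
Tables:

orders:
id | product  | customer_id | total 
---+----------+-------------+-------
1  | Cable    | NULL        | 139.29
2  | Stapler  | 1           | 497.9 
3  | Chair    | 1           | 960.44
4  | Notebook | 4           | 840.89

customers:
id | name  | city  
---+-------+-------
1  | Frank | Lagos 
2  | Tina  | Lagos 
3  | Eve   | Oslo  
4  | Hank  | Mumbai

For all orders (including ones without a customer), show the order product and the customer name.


LEFT JOIN keeps every row from orders (the left table); where customer_id has no match in customers, the customer columns become NULL. Walk through each order:
  - order 1 (Cable): customer_id=NULL, no match -> kept with NULL
  - order 2 (Stapler): customer_id=1 -> matches Frank
  - order 3 (Chair): customer_id=1 -> matches Frank
  - order 4 (Notebook): customer_id=4 -> matches Hank
All 4 rows appear; 1 has NULL customer.

SQL:
SELECT a.product, b.name AS customer
FROM orders a
LEFT JOIN customers b ON a.customer_id = b.id

Result:
product  | customer
---------+---------
Cable    | NULL    
Stapler  | Frank   
Chair    | Frank   
Notebook | Hank    


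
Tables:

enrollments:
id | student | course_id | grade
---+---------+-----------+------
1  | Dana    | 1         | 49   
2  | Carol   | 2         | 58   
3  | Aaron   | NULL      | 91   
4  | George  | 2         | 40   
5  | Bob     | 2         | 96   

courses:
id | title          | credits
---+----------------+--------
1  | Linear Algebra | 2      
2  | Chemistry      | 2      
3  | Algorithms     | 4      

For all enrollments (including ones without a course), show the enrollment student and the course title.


LEFT JOIN keeps every row from enrollments (the left table); where course_id has no match in courses, the course columns become NULL. Walk through each enrollment:
  - enrollment 1 (Dana): course_id=1 -> matches Linear Algebra
  - enrollment 2 (Carol): course_id=2 -> matches Chemistry
  - enrollment 3 (Aaron): course_id=NULL, no match -> kept with NULL
  - enrollment 4 (George): course_id=2 -> matches Chemistry
  - enrollment 5 (Bob): course_id=2 -> matches Chemistry
All 5 rows appear; 1 has NULL course.

SQL:
SELECT a.student, b.title AS course
FROM enrollments a
LEFT JOIN courses b ON a.course_id = b.id

Result:
student | course        
--------+---------------
Dana    | Linear Algebra
Carol   | Chemistry     
Aaron   | NULL          
George  | Chemistry     
Bob     | Chemistry     


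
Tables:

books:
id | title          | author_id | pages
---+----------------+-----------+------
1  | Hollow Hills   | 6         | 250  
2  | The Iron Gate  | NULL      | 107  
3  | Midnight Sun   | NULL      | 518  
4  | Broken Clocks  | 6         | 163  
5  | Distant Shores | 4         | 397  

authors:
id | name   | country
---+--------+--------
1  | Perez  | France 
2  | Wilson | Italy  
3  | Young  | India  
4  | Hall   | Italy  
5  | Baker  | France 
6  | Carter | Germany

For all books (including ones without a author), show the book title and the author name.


LEFT JOIN keeps every row from books (the left table); where author_id has no match in authors, the author columns become NULL. Walk through each book:
  - book 1 (Hollow Hills): author_id=6 -> matches Carter
  - book 2 (The Iron Gate): author_id=NULL, no match -> kept with NULL
  - book 3 (Midnight Sun): author_id=NULL, no match -> kept with NULL
  - book 4 (Broken Clocks): author_id=6 -> matches Carter
  - book 5 (Distant Shores): author_id=4 -> matches Hall
All 5 rows appear; 2 have NULL author.

SQL:
SELECT a.title, b.name AS author
FROM books a
LEFT JOIN authors b ON a.author_id = b.id

Result:
title          | author
---------------+-------
Hollow Hills   | Carter
The Iron Gate  | NULL  
Midnight Sun   | NULL  
Broken Clocks  | Carter
Distant Shores | Hall  


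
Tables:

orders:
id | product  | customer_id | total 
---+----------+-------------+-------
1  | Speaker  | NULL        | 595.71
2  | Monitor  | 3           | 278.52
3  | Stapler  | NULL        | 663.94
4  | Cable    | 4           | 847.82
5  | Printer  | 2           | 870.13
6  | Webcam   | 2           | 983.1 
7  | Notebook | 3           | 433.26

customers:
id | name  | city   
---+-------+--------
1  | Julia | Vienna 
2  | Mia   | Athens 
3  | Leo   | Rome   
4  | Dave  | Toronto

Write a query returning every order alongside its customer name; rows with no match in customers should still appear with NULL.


LEFT JOIN keeps every row from orders (the left table); where customer_id has no match in customers, the customer columns become NULL. Walk through each order:
  - order 1 (Speaker): customer_id=NULL, no match -> kept with NULL
  - order 2 (Monitor): customer_id=3 -> matches Leo
  - order 3 (Stapler): customer_id=NULL, no match -> kept with NULL
  - order 4 (Cable): customer_id=4 -> matches Dave
  - order 5 (Printer): customer_id=2 -> matches Mia
  - order 6 (Webcam): customer_id=2 -> matches Mia
  - order 7 (Notebook): customer_id=3 -> matches Leo
All 7 rows appear; 2 have NULL customer.

SQL:
SELECT a.product, b.name AS customer
FROM orders a
LEFT JOIN customers b ON a.customer_id = b.id

Result:
product  | customer
---------+---------
Speaker  | NULL    
Monitor  | Leo     
Stapler  | NULL    
Cable    | Dave    
Printer  | Mia     
Webcam   | Mia     
Notebook | Leo     


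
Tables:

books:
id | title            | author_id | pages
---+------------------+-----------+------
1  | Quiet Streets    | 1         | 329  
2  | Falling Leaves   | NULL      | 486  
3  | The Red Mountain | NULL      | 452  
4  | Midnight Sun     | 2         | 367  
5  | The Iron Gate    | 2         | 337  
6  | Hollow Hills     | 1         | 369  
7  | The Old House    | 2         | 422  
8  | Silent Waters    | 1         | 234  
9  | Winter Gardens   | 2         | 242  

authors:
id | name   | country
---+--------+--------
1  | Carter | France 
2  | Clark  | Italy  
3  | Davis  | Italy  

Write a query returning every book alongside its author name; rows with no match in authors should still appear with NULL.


LEFT JOIN keeps every row from books (the left table); where author_id has no match in authors, the author columns become NULL. Walk through each book:
  - book 1 (Quiet Streets): author_id=1 -> matches Carter
  - book 2 (Falling Leaves): author_id=NULL, no match -> kept with NULL
  - book 3 (The Red Mountain): author_id=NULL, no match -> kept with NULL
  - book 4 (Midnight Sun): author_id=2 -> matches Clark
  - book 5 (The Iron Gate): author_id=2 -> matches Clark
  - book 6 (Hollow Hills): author_id=1 -> matches Carter
  - book 7 (The Old House): author_id=2 -> matches Clark
  - book 8 (Silent Waters): author_id=1 -> matches Carter
  - book 9 (Winter Gardens): author_id=2 -> matches Clark
All 9 rows appear; 2 have NULL author.

SQL:
SELECT a.title, b.name AS author
FROM books a
LEFT JOIN authors b ON a.author_id = b.id

Result:
title            | author
-----------------+-------
Quiet Streets    | Carter
Falling Leaves   | NULL  
The Red Mountain | NULL  
Midnight Sun     | Clark 
The Iron Gate    | Clark 
Hollow Hills     | Carter
The Old House    | Clark 
Silent Waters    | Carter
Winter Gardens   | Clark 


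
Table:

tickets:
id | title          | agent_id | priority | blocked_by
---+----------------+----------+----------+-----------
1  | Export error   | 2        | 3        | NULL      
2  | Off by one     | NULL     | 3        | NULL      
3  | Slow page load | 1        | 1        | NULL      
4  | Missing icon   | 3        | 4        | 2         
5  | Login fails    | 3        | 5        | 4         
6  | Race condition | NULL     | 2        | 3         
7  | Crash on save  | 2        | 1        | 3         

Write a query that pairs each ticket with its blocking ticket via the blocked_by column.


This is a self-join: tickets is joined to a second copy of itself, matching each row's blocked_by to another row's id. Use LEFT JOIN so rows with blocked_by=NULL are kept.
  - ticket 1 (Export error): blocked_by=NULL -> NULL
  - ticket 2 (Off by one): blocked_by=NULL -> NULL
  - ticket 3 (Slow page load): blocked_by=NULL -> NULL
  - ticket 4 (Missing icon): blocked_by=2 -> Off by one
  - ticket 5 (Login fails): blocked_by=4 -> Missing icon
  - ticket 6 (Race condition): blocked_by=3 -> Slow page load
  - ticket 7 (Crash on save): blocked_by=3 -> Slow page load

SQL:
SELECT a.title AS item, b.title AS blocked_by
FROM tickets a
LEFT JOIN tickets b ON a.blocked_by = b.id

Result:
item           | blocked_by    
---------------+---------------
Export error   | NULL          
Off by one     | NULL          
Slow page load | NULL          
Missing icon   | Off by one    
Login fails    | Missing icon  
Race condition | Slow page load
Crash on save  | Slow page load


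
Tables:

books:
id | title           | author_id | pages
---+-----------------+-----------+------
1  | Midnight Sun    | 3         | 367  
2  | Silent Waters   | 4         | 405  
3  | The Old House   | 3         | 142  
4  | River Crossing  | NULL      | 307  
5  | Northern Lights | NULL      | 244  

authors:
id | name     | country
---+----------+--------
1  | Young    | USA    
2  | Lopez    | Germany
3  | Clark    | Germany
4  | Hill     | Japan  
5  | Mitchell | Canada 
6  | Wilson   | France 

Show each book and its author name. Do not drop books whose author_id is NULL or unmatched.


LEFT JOIN keeps every row from books (the left table); where author_id has no match in authors, the author columns become NULL. Walk through each book:
  - book 1 (Midnight Sun): author_id=3 -> matches Clark
  - book 2 (Silent Waters): author_id=4 -> matches Hill
  - book 3 (The Old House): author_id=3 -> matches Clark
  - book 4 (River Crossing): author_id=NULL, no match -> kept with NULL
  - book 5 (Northern Lights): author_id=NULL, no match -> kept with NULL
All 5 rows appear; 2 have NULL author.

SQL:
SELECT a.title, b.name AS author
FROM books a
LEFT JOIN authors b ON a.author_id = b.id

Result:
title           | author
----------------+-------
Midnight Sun    | Clark 
Silent Waters   | Hill  
The Old House   | Clark 
River Crossing  | NULL  
Northern Lights | NULL  


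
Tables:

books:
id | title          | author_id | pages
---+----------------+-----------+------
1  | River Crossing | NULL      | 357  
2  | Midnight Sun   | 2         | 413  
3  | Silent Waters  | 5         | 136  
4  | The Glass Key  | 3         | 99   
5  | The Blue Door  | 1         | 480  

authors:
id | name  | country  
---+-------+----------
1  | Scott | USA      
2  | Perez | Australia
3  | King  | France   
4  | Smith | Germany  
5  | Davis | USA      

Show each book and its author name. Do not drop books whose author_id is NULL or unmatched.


LEFT JOIN keeps every row from books (the left table); where author_id has no match in authors, the author columns become NULL. Walk through each book:
  - book 1 (River Crossing): author_id=NULL, no match -> kept with NULL
  - book 2 (Midnight Sun): author_id=2 -> matches Perez
  - book 3 (Silent Waters): author_id=5 -> matches Davis
  - book 4 (The Glass Key): author_id=3 -> matches King
  - book 5 (The Blue Door): author_id=1 -> matches Scott
All 5 rows appear; 1 has NULL author.

SQL:
SELECT a.title, b.name AS author
FROM books a
LEFT JOIN authors b ON a.author_id = b.id

Result:
title          | author
---------------+-------
River Crossing | NULL  
Midnight Sun   | Perez 
Silent Waters  | Davis 
The Glass Key  | King  
The Blue Door  | Scott 


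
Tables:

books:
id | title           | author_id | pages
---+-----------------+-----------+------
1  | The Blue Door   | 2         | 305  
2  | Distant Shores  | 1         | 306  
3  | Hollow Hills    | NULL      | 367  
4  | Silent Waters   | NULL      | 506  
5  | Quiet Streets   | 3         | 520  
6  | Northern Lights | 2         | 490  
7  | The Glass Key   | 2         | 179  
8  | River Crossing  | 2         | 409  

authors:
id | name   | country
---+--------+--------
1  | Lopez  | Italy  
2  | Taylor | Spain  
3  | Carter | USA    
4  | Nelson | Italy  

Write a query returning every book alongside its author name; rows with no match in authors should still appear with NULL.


LEFT JOIN keeps every row from books (the left table); where author_id has no match in authors, the author columns become NULL. Walk through each book:
  - book 1 (The Blue Door): author_id=2 -> matches Taylor
  - book 2 (Distant Shores): author_id=1 -> matches Lopez
  - book 3 (Hollow Hills): author_id=NULL, no match -> kept with NULL
  - book 4 (Silent Waters): author_id=NULL, no match -> kept with NULL
  - book 5 (Quiet Streets): author_id=3 -> matches Carter
  - book 6 (Northern Lights): author_id=2 -> matches Taylor
  - book 7 (The Glass Key): author_id=2 -> matches Taylor
  - book 8 (River Crossing): author_id=2 -> matches Taylor
All 8 rows appear; 2 have NULL author.

SQL:
SELECT a.title, b.name AS author
FROM books a
LEFT JOIN authors b ON a.author_id = b.id

Result:
title           | author
----------------+-------
The Blue Door   | Taylor
Distant Shores  | Lopez 
Hollow Hills    | NULL  
Silent Waters   | NULL  
Quiet Streets   | Carter
Northern Lights | Taylor
The Glass Key   | Taylor
River Crossing  | Taylor


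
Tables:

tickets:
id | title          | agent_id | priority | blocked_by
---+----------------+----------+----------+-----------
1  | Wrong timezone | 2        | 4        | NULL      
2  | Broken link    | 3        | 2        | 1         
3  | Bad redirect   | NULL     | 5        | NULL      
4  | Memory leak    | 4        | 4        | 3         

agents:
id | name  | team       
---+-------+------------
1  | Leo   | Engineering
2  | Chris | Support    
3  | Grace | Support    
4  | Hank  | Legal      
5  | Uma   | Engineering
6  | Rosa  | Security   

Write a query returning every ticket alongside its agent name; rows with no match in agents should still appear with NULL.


LEFT JOIN keeps every row from tickets (the left table); where agent_id has no match in agents, the agent columns become NULL. Walk through each ticket:
  - ticket 1 (Wrong timezone): agent_id=2 -> matches Chris
  - ticket 2 (Broken link): agent_id=3 -> matches Grace
  - ticket 3 (Bad redirect): agent_id=NULL, no match -> kept with NULL
  - ticket 4 (Memory leak): agent_id=4 -> matches Hank
All 4 rows appear; 1 has NULL agent.

SQL:
SELECT a.title, b.name AS agent
FROM tickets a
LEFT JOIN agents b ON a.agent_id = b.id

Result:
title          | agent
---------------+------
Wrong timezone | Chris
Broken link    | Grace
Bad redirect   | NULL 
Memory leak    | Hank 


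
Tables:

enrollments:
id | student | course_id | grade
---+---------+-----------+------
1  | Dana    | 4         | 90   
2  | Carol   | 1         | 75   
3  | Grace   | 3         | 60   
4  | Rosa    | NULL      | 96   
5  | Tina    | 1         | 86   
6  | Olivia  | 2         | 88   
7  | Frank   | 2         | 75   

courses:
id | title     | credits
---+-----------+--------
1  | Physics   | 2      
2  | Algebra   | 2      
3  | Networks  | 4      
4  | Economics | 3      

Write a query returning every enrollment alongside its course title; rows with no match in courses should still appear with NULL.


LEFT JOIN keeps every row from enrollments (the left table); where course_id has no match in courses, the course columns become NULL. Walk through each enrollment:
  - enrollment 1 (Dana): course_id=4 -> matches Economics
  - enrollment 2 (Carol): course_id=1 -> matches Physics
  - enrollment 3 (Grace): course_id=3 -> matches Networks
  - enrollment 4 (Rosa): course_id=NULL, no match -> kept with NULL
  - enrollment 5 (Tina): course_id=1 -> matches Physics
  - enrollment 6 (Olivia): course_id=2 -> matches Algebra
  - enrollment 7 (Frank): course_id=2 -> matches Algebra
All 7 rows appear; 1 has NULL course.

SQL:
SELECT a.student, b.title AS course
FROM enrollments a
LEFT JOIN courses b ON a.course_id = b.id

Result:
student | course   
--------+----------
Dana    | Economics
Carol   | Physics  
Grace   | Networks 
Rosa    | NULL     
Tina    | Physics  
Olivia  | Algebra  
Frank   | Algebra  


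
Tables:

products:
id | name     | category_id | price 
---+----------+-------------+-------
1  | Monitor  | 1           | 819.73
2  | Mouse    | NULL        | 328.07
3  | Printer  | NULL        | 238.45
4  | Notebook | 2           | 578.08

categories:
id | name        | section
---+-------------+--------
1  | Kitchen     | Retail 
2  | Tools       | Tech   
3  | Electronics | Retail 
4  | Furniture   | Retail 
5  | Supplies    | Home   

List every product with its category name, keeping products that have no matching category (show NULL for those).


LEFT JOIN keeps every row from products (the left table); where category_id has no match in categories, the category columns become NULL. Walk through each product:
  - product 1 (Monitor): category_id=1 -> matches Kitchen
  - product 2 (Mouse): category_id=NULL, no match -> kept with NULL
  - product 3 (Printer): category_id=NULL, no match -> kept with NULL
  - product 4 (Notebook): category_id=2 -> matches Tools
All 4 rows appear; 2 have NULL category.

SQL:
SELECT a.name, b.name AS category
FROM products a
LEFT JOIN categories b ON a.category_id = b.id

Result:
name     | category
---------+---------
Monitor  | Kitchen 
Mouse    | NULL    
Printer  | NULL    
Notebook | Tools   


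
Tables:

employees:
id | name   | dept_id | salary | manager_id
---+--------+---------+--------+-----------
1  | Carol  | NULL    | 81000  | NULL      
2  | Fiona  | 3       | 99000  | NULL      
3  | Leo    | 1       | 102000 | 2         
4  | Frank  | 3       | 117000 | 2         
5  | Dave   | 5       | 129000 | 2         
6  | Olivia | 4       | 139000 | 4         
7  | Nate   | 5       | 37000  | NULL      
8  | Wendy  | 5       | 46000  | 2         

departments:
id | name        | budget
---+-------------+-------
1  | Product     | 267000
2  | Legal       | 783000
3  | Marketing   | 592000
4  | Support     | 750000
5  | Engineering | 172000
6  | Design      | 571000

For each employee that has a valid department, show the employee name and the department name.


INNER JOIN keeps only employees rows whose dept_id matches an id in departments. Walk through each employee:
  - employee 1 (Carol): dept_id=NULL, no match -> dropped
  - employee 2 (Fiona): dept_id=3 -> matches Marketing
  - employee 3 (Leo): dept_id=1 -> matches Product
  - employee 4 (Frank): dept_id=3 -> matches Marketing
  - employee 5 (Dave): dept_id=5 -> matches Engineering
  - employee 6 (Olivia): dept_id=4 -> matches Support
  - employee 7 (Nate): dept_id=5 -> matches Engineering
  - employee 8 (Wendy): dept_id=5 -> matches Engineering
So 1 of 8 rows is dropped.

SQL:
SELECT a.name, b.name AS department
FROM employees a
INNER JOIN departments b ON a.dept_id = b.id

Result:
name   | department 
-------+------------
Fiona  | Marketing  
Leo    | Product    
Frank  | Marketing  
Dave   | Engineering
Olivia | Support    
Nate   | Engineering
Wendy  | Engineering


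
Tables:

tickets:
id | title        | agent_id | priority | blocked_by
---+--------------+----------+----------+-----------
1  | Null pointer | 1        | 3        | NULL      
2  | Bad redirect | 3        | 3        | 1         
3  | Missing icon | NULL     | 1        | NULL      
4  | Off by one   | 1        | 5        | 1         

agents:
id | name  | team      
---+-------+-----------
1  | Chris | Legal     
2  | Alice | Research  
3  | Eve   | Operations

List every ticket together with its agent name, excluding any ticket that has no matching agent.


INNER JOIN keeps only tickets rows whose agent_id matches an id in agents. Walk through each ticket:
  - ticket 1 (Null pointer): agent_id=1 -> matches Chris
  - ticket 2 (Bad redirect): agent_id=3 -> matches Eve
  - ticket 3 (Missing icon): agent_id=NULL, no match -> dropped
  - ticket 4 (Off by one): agent_id=1 -> matches Chris
So 1 of 4 rows is dropped.

SQL:
SELECT a.title, b.name AS agent
FROM tickets a
INNER JOIN agents b ON a.agent_id = b.id

Result:
title        | agent
-------------+------
Null pointer | Chris
Bad redirect | Eve  
Off by one   | Chris
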